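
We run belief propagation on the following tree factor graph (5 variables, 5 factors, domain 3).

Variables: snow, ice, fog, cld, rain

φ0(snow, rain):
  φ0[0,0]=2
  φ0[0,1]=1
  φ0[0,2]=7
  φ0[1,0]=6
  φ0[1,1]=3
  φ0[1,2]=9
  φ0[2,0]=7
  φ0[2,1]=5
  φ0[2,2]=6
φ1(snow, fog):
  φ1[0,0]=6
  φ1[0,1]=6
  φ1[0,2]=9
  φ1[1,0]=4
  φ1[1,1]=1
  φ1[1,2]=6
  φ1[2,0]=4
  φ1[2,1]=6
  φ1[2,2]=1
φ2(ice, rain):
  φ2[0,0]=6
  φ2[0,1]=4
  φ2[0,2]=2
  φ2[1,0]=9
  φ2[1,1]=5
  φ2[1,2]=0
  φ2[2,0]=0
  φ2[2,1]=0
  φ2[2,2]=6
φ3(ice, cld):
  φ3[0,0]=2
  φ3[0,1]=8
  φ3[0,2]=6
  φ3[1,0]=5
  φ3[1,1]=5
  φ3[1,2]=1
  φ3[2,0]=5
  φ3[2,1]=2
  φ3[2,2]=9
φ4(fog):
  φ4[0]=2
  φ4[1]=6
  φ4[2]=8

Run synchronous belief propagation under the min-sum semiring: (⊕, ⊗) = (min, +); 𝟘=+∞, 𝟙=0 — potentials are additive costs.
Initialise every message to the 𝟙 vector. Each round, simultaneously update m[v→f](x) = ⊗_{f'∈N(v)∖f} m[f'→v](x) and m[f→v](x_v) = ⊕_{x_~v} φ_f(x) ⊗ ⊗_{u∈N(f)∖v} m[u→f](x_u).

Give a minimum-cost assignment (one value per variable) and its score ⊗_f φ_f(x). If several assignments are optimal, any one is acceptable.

init: all messages = 𝟙 over 3 values
r1 m[φ0→snow] = [1, 3, 5]
r1 m[φ0→rain] = [2, 1, 6]
r1 m[φ1→snow] = [6, 1, 1]
r1 m[φ1→fog] = [4, 1, 1]
r1 m[φ2→ice] = [2, 0, 0]
r1 m[φ2→rain] = [0, 0, 0]
r1 m[φ3→ice] = [2, 1, 2]
r1 m[φ3→cld] = [2, 2, 1]
r1 m[φ4→fog] = [2, 6, 8]
r1 m[snow→φ0] = [0, 0, 0]
r1 m[snow→φ1] = [0, 0, 0]
r1 m[ice→φ2] = [0, 0, 0]
r1 m[ice→φ3] = [0, 0, 0]
r1 m[fog→φ1] = [0, 0, 0]
r1 m[fog→φ4] = [0, 0, 0]
r1 m[cld→φ3] = [0, 0, 0]
r1 m[rain→φ0] = [0, 0, 0]
r1 m[rain→φ2] = [0, 0, 0]
r2 m[φ0→snow] = [1, 3, 5]
r2 m[φ0→rain] = [2, 1, 6]
r2 m[φ1→snow] = [6, 1, 1]
r2 m[φ1→fog] = [4, 1, 1]
r2 m[φ2→ice] = [2, 0, 0]
r2 m[φ2→rain] = [0, 0, 0]
r2 m[φ3→ice] = [2, 1, 2]
r2 m[φ3→cld] = [2, 2, 1]
r2 m[φ4→fog] = [2, 6, 8]
r2 m[snow→φ0] = [6, 1, 1]
r2 m[snow→φ1] = [1, 3, 5]
r2 m[ice→φ2] = [2, 1, 2]
r2 m[ice→φ3] = [2, 0, 0]
r2 m[fog→φ1] = [2, 6, 8]
r2 m[fog→φ4] = [4, 1, 1]
r2 m[cld→φ3] = [0, 0, 0]
r2 m[rain→φ0] = [0, 0, 0]
r2 m[rain→φ2] = [2, 1, 6]
r3 m[φ0→snow] = [1, 3, 5]
r3 m[φ0→rain] = [7, 4, 7]
r3 m[φ1→snow] = [8, 6, 6]
r3 m[φ1→fog] = [7, 4, 6]
r3 m[φ2→ice] = [5, 6, 1]
r3 m[φ2→rain] = [2, 2, 1]
r3 m[φ3→ice] = [2, 1, 2]
r3 m[φ3→cld] = [4, 2, 1]
r3 m[φ4→fog] = [2, 6, 8]
r3 m[snow→φ0] = [6, 1, 1]
r3 m[snow→φ1] = [1, 3, 5]
r3 m[ice→φ2] = [2, 1, 2]
r3 m[ice→φ3] = [2, 0, 0]
r3 m[fog→φ1] = [2, 6, 8]
r3 m[fog→φ4] = [4, 1, 1]
r3 m[cld→φ3] = [0, 0, 0]
r3 m[rain→φ0] = [0, 0, 0]
r3 m[rain→φ2] = [2, 1, 6]
r4 m[φ0→snow] = [1, 3, 5]
r4 m[φ0→rain] = [7, 4, 7]
r4 m[φ1→snow] = [8, 6, 6]
r4 m[φ1→fog] = [7, 4, 6]
r4 m[φ2→ice] = [5, 6, 1]
r4 m[φ2→rain] = [2, 2, 1]
r4 m[φ3→ice] = [2, 1, 2]
r4 m[φ3→cld] = [4, 2, 1]
r4 m[φ4→fog] = [2, 6, 8]
r4 m[snow→φ0] = [8, 6, 6]
r4 m[snow→φ1] = [1, 3, 5]
r4 m[ice→φ2] = [2, 1, 2]
r4 m[ice→φ3] = [5, 6, 1]
r4 m[fog→φ1] = [2, 6, 8]
r4 m[fog→φ4] = [7, 4, 6]
r4 m[cld→φ3] = [0, 0, 0]
r4 m[rain→φ0] = [2, 2, 1]
r4 m[rain→φ2] = [7, 4, 7]
r5 m[φ0→snow] = [3, 5, 7]
r5 m[φ0→rain] = [10, 9, 12]
r5 m[φ1→snow] = [8, 6, 6]
r5 m[φ1→fog] = [7, 4, 6]
r5 m[φ2→ice] = [8, 7, 4]
r5 m[φ2→rain] = [2, 2, 1]
r5 m[φ3→ice] = [2, 1, 2]
r5 m[φ3→cld] = [6, 3, 7]
r5 m[φ4→fog] = [2, 6, 8]
r5 m[snow→φ0] = [8, 6, 6]
r5 m[snow→φ1] = [1, 3, 5]
r5 m[ice→φ2] = [2, 1, 2]
r5 m[ice→φ3] = [5, 6, 1]
r5 m[fog→φ1] = [2, 6, 8]
r5 m[fog→φ4] = [7, 4, 6]
r5 m[cld→φ3] = [0, 0, 0]
r5 m[rain→φ0] = [2, 2, 1]
r5 m[rain→φ2] = [7, 4, 7]
r6 m[φ0→snow] = [3, 5, 7]
r6 m[φ0→rain] = [10, 9, 12]
r6 m[φ1→snow] = [8, 6, 6]
r6 m[φ1→fog] = [7, 4, 6]
r6 m[φ2→ice] = [8, 7, 4]
r6 m[φ2→rain] = [2, 2, 1]
r6 m[φ3→ice] = [2, 1, 2]
r6 m[φ3→cld] = [6, 3, 7]
r6 m[φ4→fog] = [2, 6, 8]
r6 m[snow→φ0] = [8, 6, 6]
r6 m[snow→φ1] = [3, 5, 7]
r6 m[ice→φ2] = [2, 1, 2]
r6 m[ice→φ3] = [8, 7, 4]
r6 m[fog→φ1] = [2, 6, 8]
r6 m[fog→φ4] = [7, 4, 6]
r6 m[cld→φ3] = [0, 0, 0]
r6 m[rain→φ0] = [2, 2, 1]
r6 m[rain→φ2] = [10, 9, 12]
r7 m[φ0→snow] = [3, 5, 7]
r7 m[φ0→rain] = [10, 9, 12]
r7 m[φ1→snow] = [8, 6, 6]
r7 m[φ1→fog] = [9, 6, 8]
r7 m[φ2→ice] = [13, 12, 9]
r7 m[φ2→rain] = [2, 2, 1]
r7 m[φ3→ice] = [2, 1, 2]
r7 m[φ3→cld] = [9, 6, 8]
r7 m[φ4→fog] = [2, 6, 8]
r7 m[snow→φ0] = [8, 6, 6]
r7 m[snow→φ1] = [3, 5, 7]
r7 m[ice→φ2] = [2, 1, 2]
r7 m[ice→φ3] = [8, 7, 4]
r7 m[fog→φ1] = [2, 6, 8]
r7 m[fog→φ4] = [7, 4, 6]
r7 m[cld→φ3] = [0, 0, 0]
r7 m[rain→φ0] = [2, 2, 1]
r7 m[rain→φ2] = [10, 9, 12]
r8 m[φ0→snow] = [3, 5, 7]
r8 m[φ0→rain] = [10, 9, 12]
r8 m[φ1→snow] = [8, 6, 6]
r8 m[φ1→fog] = [9, 6, 8]
r8 m[φ2→ice] = [13, 12, 9]
r8 m[φ2→rain] = [2, 2, 1]
r8 m[φ3→ice] = [2, 1, 2]
r8 m[φ3→cld] = [9, 6, 8]
r8 m[φ4→fog] = [2, 6, 8]
r8 m[snow→φ0] = [8, 6, 6]
r8 m[snow→φ1] = [3, 5, 7]
r8 m[ice→φ2] = [2, 1, 2]
r8 m[ice→φ3] = [13, 12, 9]
r8 m[fog→φ1] = [2, 6, 8]
r8 m[fog→φ4] = [9, 6, 8]
r8 m[cld→φ3] = [0, 0, 0]
r8 m[rain→φ0] = [2, 2, 1]
r8 m[rain→φ2] = [10, 9, 12]
r9 m[φ0→snow] = [3, 5, 7]
r9 m[φ0→rain] = [10, 9, 12]
r9 m[φ1→snow] = [8, 6, 6]
r9 m[φ1→fog] = [9, 6, 8]
r9 m[φ2→ice] = [13, 12, 9]
r9 m[φ2→rain] = [2, 2, 1]
r9 m[φ3→ice] = [2, 1, 2]
r9 m[φ3→cld] = [14, 11, 13]
r9 m[φ4→fog] = [2, 6, 8]
r9 m[snow→φ0] = [8, 6, 6]
r9 m[snow→φ1] = [3, 5, 7]
r9 m[ice→φ2] = [2, 1, 2]
r9 m[ice→φ3] = [13, 12, 9]
r9 m[fog→φ1] = [2, 6, 8]
r9 m[fog→φ4] = [9, 6, 8]
r9 m[cld→φ3] = [0, 0, 0]
r9 m[rain→φ0] = [2, 2, 1]
r9 m[rain→φ2] = [10, 9, 12]
r10 m[φ0→snow] = [3, 5, 7]
r10 m[φ0→rain] = [10, 9, 12]
r10 m[φ1→snow] = [8, 6, 6]
r10 m[φ1→fog] = [9, 6, 8]
r10 m[φ2→ice] = [13, 12, 9]
r10 m[φ2→rain] = [2, 2, 1]
r10 m[φ3→ice] = [2, 1, 2]
r10 m[φ3→cld] = [14, 11, 13]
r10 m[φ4→fog] = [2, 6, 8]
r10 m[snow→φ0] = [8, 6, 6]
r10 m[snow→φ1] = [3, 5, 7]
r10 m[ice→φ2] = [2, 1, 2]
r10 m[ice→φ3] = [13, 12, 9]
r10 m[fog→φ1] = [2, 6, 8]
r10 m[fog→φ4] = [9, 6, 8]
r10 m[cld→φ3] = [0, 0, 0]
r10 m[rain→φ0] = [2, 2, 1]
r10 m[rain→φ2] = [10, 9, 12]
fixed point reached at round 10
traceback from snow: (snow=0, ice=2, fog=0, cld=1, rain=1), score=11

assignment: (snow=0, ice=2, fog=0, cld=1, rain=1); score = 11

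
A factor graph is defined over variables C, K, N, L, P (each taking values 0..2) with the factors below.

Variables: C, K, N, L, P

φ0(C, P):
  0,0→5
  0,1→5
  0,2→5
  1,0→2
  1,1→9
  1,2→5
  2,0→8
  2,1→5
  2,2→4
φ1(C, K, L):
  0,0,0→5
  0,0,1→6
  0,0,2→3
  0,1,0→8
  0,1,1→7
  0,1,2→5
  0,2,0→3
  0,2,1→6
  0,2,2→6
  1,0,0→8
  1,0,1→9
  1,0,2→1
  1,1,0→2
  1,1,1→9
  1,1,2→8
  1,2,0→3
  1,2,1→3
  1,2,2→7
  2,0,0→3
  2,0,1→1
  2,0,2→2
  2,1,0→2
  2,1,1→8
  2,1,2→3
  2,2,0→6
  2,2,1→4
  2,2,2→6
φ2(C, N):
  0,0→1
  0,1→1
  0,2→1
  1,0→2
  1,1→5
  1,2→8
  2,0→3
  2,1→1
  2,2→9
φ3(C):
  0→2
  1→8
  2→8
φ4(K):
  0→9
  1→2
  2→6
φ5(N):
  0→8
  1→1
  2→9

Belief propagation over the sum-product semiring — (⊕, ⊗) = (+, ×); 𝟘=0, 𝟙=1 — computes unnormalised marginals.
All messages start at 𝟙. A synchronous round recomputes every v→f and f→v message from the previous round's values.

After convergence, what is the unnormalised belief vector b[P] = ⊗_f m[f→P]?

b[P] = [1653728, 2653808, 1677232]

init: all messages = 𝟙 over 3 values
r1 m[φ0→C] = [15, 16, 17]
r1 m[φ0→P] = [15, 19, 14]
r1 m[φ1→C] = [49, 50, 35]
r1 m[φ1→K] = [38, 52, 44]
r1 m[φ1→L] = [40, 53, 41]
r1 m[φ2→C] = [3, 15, 13]
r1 m[φ2→N] = [6, 7, 18]
r1 m[φ3→C] = [2, 8, 8]
r1 m[φ4→K] = [9, 2, 6]
r1 m[φ5→N] = [8, 1, 9]
r1 m[C→φ0] = [1, 1, 1]
r1 m[C→φ1] = [1, 1, 1]
r1 m[C→φ2] = [1, 1, 1]
r1 m[C→φ3] = [1, 1, 1]
r1 m[K→φ1] = [1, 1, 1]
r1 m[K→φ4] = [1, 1, 1]
r1 m[N→φ2] = [1, 1, 1]
r1 m[N→φ5] = [1, 1, 1]
r1 m[L→φ1] = [1, 1, 1]
r1 m[P→φ0] = [1, 1, 1]
r2 m[φ0→C] = [15, 16, 17]
r2 m[φ0→P] = [15, 19, 14]
r2 m[φ1→C] = [49, 50, 35]
r2 m[φ1→K] = [38, 52, 44]
r2 m[φ1→L] = [40, 53, 41]
r2 m[φ2→C] = [3, 15, 13]
r2 m[φ2→N] = [6, 7, 18]
r2 m[φ3→C] = [2, 8, 8]
r2 m[φ4→K] = [9, 2, 6]
r2 m[φ5→N] = [8, 1, 9]
r2 m[C→φ0] = [294, 6000, 3640]
r2 m[C→φ1] = [90, 1920, 1768]
r2 m[C→φ2] = [1470, 6400, 4760]
r2 m[C→φ3] = [2205, 12000, 7735]
r2 m[K→φ1] = [9, 2, 6]
r2 m[K→φ4] = [38, 52, 44]
r2 m[N→φ2] = [8, 1, 9]
r2 m[N→φ5] = [6, 7, 18]
r2 m[L→φ1] = [1, 1, 1]
r2 m[P→φ0] = [1, 1, 1]
r3 m[φ0→C] = [15, 16, 17]
r3 m[φ0→P] = [42590, 73670, 46030]
r3 m[φ1→C] = [256, 278, 176]
r3 m[φ1→K] = [46428, 61264, 54598]
r3 m[φ1→L] = [306046, 320632, 241290]
r3 m[φ2→C] = [18, 93, 106]
r3 m[φ2→N] = [28550, 38230, 95510]
r3 m[φ3→C] = [2, 8, 8]
r3 m[φ4→K] = [9, 2, 6]
r3 m[φ5→N] = [8, 1, 9]
r3 m[C→φ0] = [294, 6000, 3640]
r3 m[C→φ1] = [90, 1920, 1768]
r3 m[C→φ2] = [1470, 6400, 4760]
r3 m[C→φ3] = [2205, 12000, 7735]
r3 m[K→φ1] = [9, 2, 6]
r3 m[K→φ4] = [38, 52, 44]
r3 m[N→φ2] = [8, 1, 9]
r3 m[N→φ5] = [6, 7, 18]
r3 m[L→φ1] = [1, 1, 1]
r3 m[P→φ0] = [1, 1, 1]
r4 m[φ0→C] = [15, 16, 17]
r4 m[φ0→P] = [42590, 73670, 46030]
r4 m[φ1→C] = [256, 278, 176]
r4 m[φ1→K] = [46428, 61264, 54598]
r4 m[φ1→L] = [306046, 320632, 241290]
r4 m[φ2→C] = [18, 93, 106]
r4 m[φ2→N] = [28550, 38230, 95510]
r4 m[φ3→C] = [2, 8, 8]
r4 m[φ4→K] = [9, 2, 6]
r4 m[φ5→N] = [8, 1, 9]
r4 m[C→φ0] = [9216, 206832, 149248]
r4 m[C→φ1] = [540, 11904, 14416]
r4 m[C→φ2] = [7680, 35584, 23936]
r4 m[C→φ3] = [69120, 413664, 317152]
r4 m[K→φ1] = [9, 2, 6]
r4 m[K→φ4] = [46428, 61264, 54598]
r4 m[N→φ2] = [8, 1, 9]
r4 m[N→φ5] = [28550, 38230, 95510]
r4 m[L→φ1] = [1, 1, 1]
r4 m[P→φ0] = [1, 1, 1]
r5 m[φ0→C] = [15, 16, 17]
r5 m[φ0→P] = [1653728, 2653808, 1677232]
r5 m[φ1→C] = [256, 278, 176]
r5 m[φ1→K] = [308328, 424384, 393508]
r5 m[φ1→L] = [2127508, 2155312, 1701948]
r5 m[φ2→C] = [18, 93, 106]
r5 m[φ2→N] = [150656, 209536, 507776]
r5 m[φ3→C] = [2, 8, 8]
r5 m[φ4→K] = [9, 2, 6]
r5 m[φ5→N] = [8, 1, 9]
r5 m[C→φ0] = [9216, 206832, 149248]
r5 m[C→φ1] = [540, 11904, 14416]
r5 m[C→φ2] = [7680, 35584, 23936]
r5 m[C→φ3] = [69120, 413664, 317152]
r5 m[K→φ1] = [9, 2, 6]
r5 m[K→φ4] = [46428, 61264, 54598]
r5 m[N→φ2] = [8, 1, 9]
r5 m[N→φ5] = [28550, 38230, 95510]
r5 m[L→φ1] = [1, 1, 1]
r5 m[P→φ0] = [1, 1, 1]
r6 m[φ0→C] = [15, 16, 17]
r6 m[φ0→P] = [1653728, 2653808, 1677232]
r6 m[φ1→C] = [256, 278, 176]
r6 m[φ1→K] = [308328, 424384, 393508]
r6 m[φ1→L] = [2127508, 2155312, 1701948]
r6 m[φ2→C] = [18, 93, 106]
r6 m[φ2→N] = [150656, 209536, 507776]
r6 m[φ3→C] = [2, 8, 8]
r6 m[φ4→K] = [9, 2, 6]
r6 m[φ5→N] = [8, 1, 9]
r6 m[C→φ0] = [9216, 206832, 149248]
r6 m[C→φ1] = [540, 11904, 14416]
r6 m[C→φ2] = [7680, 35584, 23936]
r6 m[C→φ3] = [69120, 413664, 317152]
r6 m[K→φ1] = [9, 2, 6]
r6 m[K→φ4] = [308328, 424384, 393508]
r6 m[N→φ2] = [8, 1, 9]
r6 m[N→φ5] = [150656, 209536, 507776]
r6 m[L→φ1] = [1, 1, 1]
r6 m[P→φ0] = [1, 1, 1]
r7 m[φ0→C] = [15, 16, 17]
r7 m[φ0→P] = [1653728, 2653808, 1677232]
r7 m[φ1→C] = [256, 278, 176]
r7 m[φ1→K] = [308328, 424384, 393508]
r7 m[φ1→L] = [2127508, 2155312, 1701948]
r7 m[φ2→C] = [18, 93, 106]
r7 m[φ2→N] = [150656, 209536, 507776]
r7 m[φ3→C] = [2, 8, 8]
r7 m[φ4→K] = [9, 2, 6]
r7 m[φ5→N] = [8, 1, 9]
r7 m[C→φ0] = [9216, 206832, 149248]
r7 m[C→φ1] = [540, 11904, 14416]
r7 m[C→φ2] = [7680, 35584, 23936]
r7 m[C→φ3] = [69120, 413664, 317152]
r7 m[K→φ1] = [9, 2, 6]
r7 m[K→φ4] = [308328, 424384, 393508]
r7 m[N→φ2] = [8, 1, 9]
r7 m[N→φ5] = [150656, 209536, 507776]
r7 m[L→φ1] = [1, 1, 1]
r7 m[P→φ0] = [1, 1, 1]
fixed point reached at round 7
b[P] = ⊗ incoming = [1653728, 2653808, 1677232]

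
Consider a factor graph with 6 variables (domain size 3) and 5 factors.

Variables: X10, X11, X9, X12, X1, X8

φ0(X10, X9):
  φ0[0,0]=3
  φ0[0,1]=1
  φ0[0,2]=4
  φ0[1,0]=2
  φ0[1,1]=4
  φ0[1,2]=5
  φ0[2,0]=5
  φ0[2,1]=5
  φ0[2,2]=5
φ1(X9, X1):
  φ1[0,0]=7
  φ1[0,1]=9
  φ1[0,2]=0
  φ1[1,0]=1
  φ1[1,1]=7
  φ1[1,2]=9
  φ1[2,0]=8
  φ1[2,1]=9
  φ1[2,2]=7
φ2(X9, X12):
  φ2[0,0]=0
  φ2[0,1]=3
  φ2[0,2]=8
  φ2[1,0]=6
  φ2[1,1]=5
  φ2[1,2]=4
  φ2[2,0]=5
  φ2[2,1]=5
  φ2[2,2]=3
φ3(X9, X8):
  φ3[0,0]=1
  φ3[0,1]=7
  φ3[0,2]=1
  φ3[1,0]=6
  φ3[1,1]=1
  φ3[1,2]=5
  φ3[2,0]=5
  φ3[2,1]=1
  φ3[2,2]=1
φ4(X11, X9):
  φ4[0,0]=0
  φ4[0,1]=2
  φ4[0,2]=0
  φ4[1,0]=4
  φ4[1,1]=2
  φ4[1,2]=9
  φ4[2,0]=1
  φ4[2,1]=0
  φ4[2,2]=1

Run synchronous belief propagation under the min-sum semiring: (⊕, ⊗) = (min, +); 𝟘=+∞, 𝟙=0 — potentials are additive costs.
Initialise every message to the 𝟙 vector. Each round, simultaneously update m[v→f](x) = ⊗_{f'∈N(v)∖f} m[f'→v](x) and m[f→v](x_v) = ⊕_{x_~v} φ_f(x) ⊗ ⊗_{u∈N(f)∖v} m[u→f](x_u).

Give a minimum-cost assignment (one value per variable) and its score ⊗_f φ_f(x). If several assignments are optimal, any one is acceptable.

init: all messages = 𝟙 over 3 values
r1 m[φ0→X10] = [1, 2, 5]
r1 m[φ0→X9] = [2, 1, 4]
r1 m[φ1→X9] = [0, 1, 7]
r1 m[φ1→X1] = [1, 7, 0]
r1 m[φ2→X9] = [0, 4, 3]
r1 m[φ2→X12] = [0, 3, 3]
r1 m[φ3→X9] = [1, 1, 1]
r1 m[φ3→X8] = [1, 1, 1]
r1 m[φ4→X11] = [0, 2, 0]
r1 m[φ4→X9] = [0, 0, 0]
r1 m[X10→φ0] = [0, 0, 0]
r1 m[X11→φ4] = [0, 0, 0]
r1 m[X9→φ0] = [0, 0, 0]
r1 m[X9→φ1] = [0, 0, 0]
r1 m[X9→φ2] = [0, 0, 0]
r1 m[X9→φ3] = [0, 0, 0]
r1 m[X9→φ4] = [0, 0, 0]
r1 m[X12→φ2] = [0, 0, 0]
r1 m[X1→φ1] = [0, 0, 0]
r1 m[X8→φ3] = [0, 0, 0]
r2 m[φ0→X10] = [1, 2, 5]
r2 m[φ0→X9] = [2, 1, 4]
r2 m[φ1→X9] = [0, 1, 7]
r2 m[φ1→X1] = [1, 7, 0]
r2 m[φ2→X9] = [0, 4, 3]
r2 m[φ2→X12] = [0, 3, 3]
r2 m[φ3→X9] = [1, 1, 1]
r2 m[φ3→X8] = [1, 1, 1]
r2 m[φ4→X11] = [0, 2, 0]
r2 m[φ4→X9] = [0, 0, 0]
r2 m[X10→φ0] = [0, 0, 0]
r2 m[X11→φ4] = [0, 0, 0]
r2 m[X9→φ0] = [1, 6, 11]
r2 m[X9→φ1] = [3, 6, 8]
r2 m[X9→φ2] = [3, 3, 12]
r2 m[X9→φ3] = [2, 6, 14]
r2 m[X9→φ4] = [3, 7, 15]
r2 m[X12→φ2] = [0, 0, 0]
r2 m[X1→φ1] = [0, 0, 0]
r2 m[X8→φ3] = [0, 0, 0]
r3 m[φ0→X10] = [4, 3, 6]
r3 m[φ0→X9] = [2, 1, 4]
r3 m[φ1→X9] = [0, 1, 7]
r3 m[φ1→X1] = [7, 12, 3]
r3 m[φ2→X9] = [0, 4, 3]
r3 m[φ2→X12] = [3, 6, 7]
r3 m[φ3→X9] = [1, 1, 1]
r3 m[φ3→X8] = [3, 7, 3]
r3 m[φ4→X11] = [3, 7, 4]
r3 m[φ4→X9] = [0, 0, 0]
r3 m[X10→φ0] = [0, 0, 0]
r3 m[X11→φ4] = [0, 0, 0]
r3 m[X9→φ0] = [1, 6, 11]
r3 m[X9→φ1] = [3, 6, 8]
r3 m[X9→φ2] = [3, 3, 12]
r3 m[X9→φ3] = [2, 6, 14]
r3 m[X9→φ4] = [3, 7, 15]
r3 m[X12→φ2] = [0, 0, 0]
r3 m[X1→φ1] = [0, 0, 0]
r3 m[X8→φ3] = [0, 0, 0]
r4 m[φ0→X10] = [4, 3, 6]
r4 m[φ0→X9] = [2, 1, 4]
r4 m[φ1→X9] = [0, 1, 7]
r4 m[φ1→X1] = [7, 12, 3]
r4 m[φ2→X9] = [0, 4, 3]
r4 m[φ2→X12] = [3, 6, 7]
r4 m[φ3→X9] = [1, 1, 1]
r4 m[φ3→X8] = [3, 7, 3]
r4 m[φ4→X11] = [3, 7, 4]
r4 m[φ4→X9] = [0, 0, 0]
r4 m[X10→φ0] = [0, 0, 0]
r4 m[X11→φ4] = [0, 0, 0]
r4 m[X9→φ0] = [1, 6, 11]
r4 m[X9→φ1] = [3, 6, 8]
r4 m[X9→φ2] = [3, 3, 12]
r4 m[X9→φ3] = [2, 6, 14]
r4 m[X9→φ4] = [3, 7, 15]
r4 m[X12→φ2] = [0, 0, 0]
r4 m[X1→φ1] = [0, 0, 0]
r4 m[X8→φ3] = [0, 0, 0]
fixed point reached at round 4
traceback from X10: (X10=1, X11=0, X9=0, X12=0, X1=2, X8=0), score=3

assignment: (X10=1, X11=0, X9=0, X12=0, X1=2, X8=0); score = 3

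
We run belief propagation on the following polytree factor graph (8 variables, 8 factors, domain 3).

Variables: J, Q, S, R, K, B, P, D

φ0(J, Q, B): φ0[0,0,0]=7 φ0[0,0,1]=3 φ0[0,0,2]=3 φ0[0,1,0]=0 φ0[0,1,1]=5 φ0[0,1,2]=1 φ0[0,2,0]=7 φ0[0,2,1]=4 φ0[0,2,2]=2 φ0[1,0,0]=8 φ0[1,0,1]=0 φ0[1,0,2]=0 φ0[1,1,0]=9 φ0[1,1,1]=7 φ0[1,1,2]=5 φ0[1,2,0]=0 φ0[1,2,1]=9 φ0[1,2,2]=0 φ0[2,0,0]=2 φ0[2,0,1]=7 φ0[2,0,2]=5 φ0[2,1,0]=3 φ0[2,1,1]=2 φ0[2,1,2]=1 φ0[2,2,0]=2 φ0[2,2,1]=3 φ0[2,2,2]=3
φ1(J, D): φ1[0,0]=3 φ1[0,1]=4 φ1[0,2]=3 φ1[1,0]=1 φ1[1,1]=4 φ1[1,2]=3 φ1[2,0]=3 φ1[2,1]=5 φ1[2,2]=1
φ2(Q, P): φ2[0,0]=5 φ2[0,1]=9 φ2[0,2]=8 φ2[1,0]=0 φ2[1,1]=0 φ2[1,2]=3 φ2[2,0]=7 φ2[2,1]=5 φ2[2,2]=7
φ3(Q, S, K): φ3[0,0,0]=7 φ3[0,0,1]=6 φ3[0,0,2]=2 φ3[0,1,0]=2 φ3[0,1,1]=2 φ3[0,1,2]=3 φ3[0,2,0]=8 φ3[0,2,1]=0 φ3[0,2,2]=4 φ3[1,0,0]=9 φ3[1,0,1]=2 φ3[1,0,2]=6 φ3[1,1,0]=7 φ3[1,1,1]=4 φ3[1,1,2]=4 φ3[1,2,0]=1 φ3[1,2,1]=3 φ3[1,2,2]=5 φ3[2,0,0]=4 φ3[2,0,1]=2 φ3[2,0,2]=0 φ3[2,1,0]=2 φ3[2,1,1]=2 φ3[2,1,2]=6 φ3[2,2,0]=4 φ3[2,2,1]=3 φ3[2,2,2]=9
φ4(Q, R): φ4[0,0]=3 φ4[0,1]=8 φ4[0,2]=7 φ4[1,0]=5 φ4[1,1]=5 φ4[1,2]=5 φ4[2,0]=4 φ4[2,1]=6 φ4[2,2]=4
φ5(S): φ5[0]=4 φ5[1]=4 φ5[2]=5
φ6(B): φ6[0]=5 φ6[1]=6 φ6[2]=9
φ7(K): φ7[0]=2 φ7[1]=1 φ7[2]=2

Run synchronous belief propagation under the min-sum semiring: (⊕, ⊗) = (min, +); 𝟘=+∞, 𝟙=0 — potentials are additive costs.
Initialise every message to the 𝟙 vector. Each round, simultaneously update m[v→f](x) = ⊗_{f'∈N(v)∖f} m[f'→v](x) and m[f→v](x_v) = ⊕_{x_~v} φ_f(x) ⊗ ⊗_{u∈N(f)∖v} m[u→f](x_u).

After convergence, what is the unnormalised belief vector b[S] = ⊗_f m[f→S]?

b[S] = [20, 22, 21]

init: all messages = 𝟙 over 3 values
r1 m[φ0→J] = [0, 0, 1]
r1 m[φ0→Q] = [0, 0, 0]
r1 m[φ0→B] = [0, 0, 0]
r1 m[φ1→J] = [3, 1, 1]
r1 m[φ1→D] = [1, 4, 1]
r1 m[φ2→Q] = [5, 0, 5]
r1 m[φ2→P] = [0, 0, 3]
r1 m[φ3→Q] = [0, 1, 0]
r1 m[φ3→S] = [0, 2, 0]
r1 m[φ3→K] = [1, 0, 0]
r1 m[φ4→Q] = [3, 5, 4]
r1 m[φ4→R] = [3, 5, 4]
r1 m[φ5→S] = [4, 4, 5]
r1 m[φ6→B] = [5, 6, 9]
r1 m[φ7→K] = [2, 1, 2]
r1 m[J→φ0] = [0, 0, 0]
r1 m[J→φ1] = [0, 0, 0]
r1 m[Q→φ0] = [0, 0, 0]
r1 m[Q→φ2] = [0, 0, 0]
r1 m[Q→φ3] = [0, 0, 0]
r1 m[Q→φ4] = [0, 0, 0]
r1 m[S→φ3] = [0, 0, 0]
r1 m[S→φ5] = [0, 0, 0]
r1 m[R→φ4] = [0, 0, 0]
r1 m[K→φ3] = [0, 0, 0]
r1 m[K→φ7] = [0, 0, 0]
r1 m[B→φ0] = [0, 0, 0]
r1 m[B→φ6] = [0, 0, 0]
r1 m[P→φ2] = [0, 0, 0]
r1 m[D→φ1] = [0, 0, 0]
r2 m[φ0→J] = [0, 0, 1]
r2 m[φ0→Q] = [0, 0, 0]
r2 m[φ0→B] = [0, 0, 0]
r2 m[φ1→J] = [3, 1, 1]
r2 m[φ1→D] = [1, 4, 1]
r2 m[φ2→Q] = [5, 0, 5]
r2 m[φ2→P] = [0, 0, 3]
r2 m[φ3→Q] = [0, 1, 0]
r2 m[φ3→S] = [0, 2, 0]
r2 m[φ3→K] = [1, 0, 0]
r2 m[φ4→Q] = [3, 5, 4]
r2 m[φ4→R] = [3, 5, 4]
r2 m[φ5→S] = [4, 4, 5]
r2 m[φ6→B] = [5, 6, 9]
r2 m[φ7→K] = [2, 1, 2]
r2 m[J→φ0] = [3, 1, 1]
r2 m[J→φ1] = [0, 0, 1]
r2 m[Q→φ0] = [8, 6, 9]
r2 m[Q→φ2] = [3, 6, 4]
r2 m[Q→φ3] = [8, 5, 9]
r2 m[Q→φ4] = [5, 1, 5]
r2 m[S→φ3] = [4, 4, 5]
r2 m[S→φ5] = [0, 2, 0]
r2 m[R→φ4] = [0, 0, 0]
r2 m[K→φ3] = [2, 1, 2]
r2 m[K→φ7] = [1, 0, 0]
r2 m[B→φ0] = [5, 6, 9]
r2 m[B→φ6] = [0, 0, 0]
r2 m[P→φ2] = [0, 0, 0]
r2 m[D→φ1] = [0, 0, 0]
r3 m[φ0→J] = [11, 14, 14]
r3 m[φ0→Q] = [7, 8, 6]
r3 m[φ0→B] = [9, 9, 8]
r3 m[φ1→J] = [3, 1, 1]
r3 m[φ1→D] = [1, 4, 2]
r3 m[φ2→Q] = [5, 0, 5]
r3 m[φ2→P] = [6, 6, 9]
r3 m[φ3→Q] = [6, 7, 6]
r3 m[φ3→S] = [8, 10, 8]
r3 m[φ3→K] = [11, 11, 13]
r3 m[φ4→Q] = [3, 5, 4]
r3 m[φ4→R] = [6, 6, 6]
r3 m[φ5→S] = [4, 4, 5]
r3 m[φ6→B] = [5, 6, 9]
r3 m[φ7→K] = [2, 1, 2]
r3 m[J→φ0] = [3, 1, 1]
r3 m[J→φ1] = [0, 0, 1]
r3 m[Q→φ0] = [8, 6, 9]
r3 m[Q→φ2] = [3, 6, 4]
r3 m[Q→φ3] = [8, 5, 9]
r3 m[Q→φ4] = [5, 1, 5]
r3 m[S→φ3] = [4, 4, 5]
r3 m[S→φ5] = [0, 2, 0]
r3 m[R→φ4] = [0, 0, 0]
r3 m[K→φ3] = [2, 1, 2]
r3 m[K→φ7] = [1, 0, 0]
r3 m[B→φ0] = [5, 6, 9]
r3 m[B→φ6] = [0, 0, 0]
r3 m[P→φ2] = [0, 0, 0]
r3 m[D→φ1] = [0, 0, 0]
r4 m[φ0→J] = [11, 14, 14]
r4 m[φ0→Q] = [7, 8, 6]
r4 m[φ0→B] = [9, 9, 8]
r4 m[φ1→J] = [3, 1, 1]
r4 m[φ1→D] = [1, 4, 2]
r4 m[φ2→Q] = [5, 0, 5]
r4 m[φ2→P] = [6, 6, 9]
r4 m[φ3→Q] = [6, 7, 6]
r4 m[φ3→S] = [8, 10, 8]
r4 m[φ3→K] = [11, 11, 13]
r4 m[φ4→Q] = [3, 5, 4]
r4 m[φ4→R] = [6, 6, 6]
r4 m[φ5→S] = [4, 4, 5]
r4 m[φ6→B] = [5, 6, 9]
r4 m[φ7→K] = [2, 1, 2]
r4 m[J→φ0] = [3, 1, 1]
r4 m[J→φ1] = [11, 14, 14]
r4 m[Q→φ0] = [14, 12, 15]
r4 m[Q→φ2] = [16, 20, 16]
r4 m[Q→φ3] = [15, 13, 15]
r4 m[Q→φ4] = [18, 15, 17]
r4 m[S→φ3] = [4, 4, 5]
r4 m[S→φ5] = [8, 10, 8]
r4 m[R→φ4] = [0, 0, 0]
r4 m[K→φ3] = [2, 1, 2]
r4 m[K→φ7] = [11, 11, 13]
r4 m[B→φ0] = [5, 6, 9]
r4 m[B→φ6] = [9, 9, 8]
r4 m[P→φ2] = [0, 0, 0]
r4 m[D→φ1] = [0, 0, 0]
r5 m[φ0→J] = [17, 20, 20]
r5 m[φ0→Q] = [7, 8, 6]
r5 m[φ0→B] = [15, 15, 14]
r5 m[φ1→J] = [3, 1, 1]
r5 m[φ1→D] = [14, 15, 14]
r5 m[φ2→Q] = [5, 0, 5]
r5 m[φ2→P] = [20, 20, 23]
r5 m[φ3→Q] = [6, 7, 6]
r5 m[φ3→S] = [16, 18, 16]
r5 m[φ3→K] = [19, 19, 19]
r5 m[φ4→Q] = [3, 5, 4]
r5 m[φ4→R] = [20, 20, 20]
r5 m[φ5→S] = [4, 4, 5]
r5 m[φ6→B] = [5, 6, 9]
r5 m[φ7→K] = [2, 1, 2]
r5 m[J→φ0] = [3, 1, 1]
r5 m[J→φ1] = [11, 14, 14]
r5 m[Q→φ0] = [14, 12, 15]
r5 m[Q→φ2] = [16, 20, 16]
r5 m[Q→φ3] = [15, 13, 15]
r5 m[Q→φ4] = [18, 15, 17]
r5 m[S→φ3] = [4, 4, 5]
r5 m[S→φ5] = [8, 10, 8]
r5 m[R→φ4] = [0, 0, 0]
r5 m[K→φ3] = [2, 1, 2]
r5 m[K→φ7] = [11, 11, 13]
r5 m[B→φ0] = [5, 6, 9]
r5 m[B→φ6] = [9, 9, 8]
r5 m[P→φ2] = [0, 0, 0]
r5 m[D→φ1] = [0, 0, 0]
r6 m[φ0→J] = [17, 20, 20]
r6 m[φ0→Q] = [7, 8, 6]
r6 m[φ0→B] = [15, 15, 14]
r6 m[φ1→J] = [3, 1, 1]
r6 m[φ1→D] = [14, 15, 14]
r6 m[φ2→Q] = [5, 0, 5]
r6 m[φ2→P] = [20, 20, 23]
r6 m[φ3→Q] = [6, 7, 6]
r6 m[φ3→S] = [16, 18, 16]
r6 m[φ3→K] = [19, 19, 19]
r6 m[φ4→Q] = [3, 5, 4]
r6 m[φ4→R] = [20, 20, 20]
r6 m[φ5→S] = [4, 4, 5]
r6 m[φ6→B] = [5, 6, 9]
r6 m[φ7→K] = [2, 1, 2]
r6 m[J→φ0] = [3, 1, 1]
r6 m[J→φ1] = [17, 20, 20]
r6 m[Q→φ0] = [14, 12, 15]
r6 m[Q→φ2] = [16, 20, 16]
r6 m[Q→φ3] = [15, 13, 15]
r6 m[Q→φ4] = [18, 15, 17]
r6 m[S→φ3] = [4, 4, 5]
r6 m[S→φ5] = [16, 18, 16]
r6 m[R→φ4] = [0, 0, 0]
r6 m[K→φ3] = [2, 1, 2]
r6 m[K→φ7] = [19, 19, 19]
r6 m[B→φ0] = [5, 6, 9]
r6 m[B→φ6] = [15, 15, 14]
r6 m[P→φ2] = [0, 0, 0]
r6 m[D→φ1] = [0, 0, 0]
r7 m[φ0→J] = [17, 20, 20]
r7 m[φ0→Q] = [7, 8, 6]
r7 m[φ0→B] = [15, 15, 14]
r7 m[φ1→J] = [3, 1, 1]
r7 m[φ1→D] = [20, 21, 20]
r7 m[φ2→Q] = [5, 0, 5]
r7 m[φ2→P] = [20, 20, 23]
r7 m[φ3→Q] = [6, 7, 6]
r7 m[φ3→S] = [16, 18, 16]
r7 m[φ3→K] = [19, 19, 19]
r7 m[φ4→Q] = [3, 5, 4]
r7 m[φ4→R] = [20, 20, 20]
r7 m[φ5→S] = [4, 4, 5]
r7 m[φ6→B] = [5, 6, 9]
r7 m[φ7→K] = [2, 1, 2]
r7 m[J→φ0] = [3, 1, 1]
r7 m[J→φ1] = [17, 20, 20]
r7 m[Q→φ0] = [14, 12, 15]
r7 m[Q→φ2] = [16, 20, 16]
r7 m[Q→φ3] = [15, 13, 15]
r7 m[Q→φ4] = [18, 15, 17]
r7 m[S→φ3] = [4, 4, 5]
r7 m[S→φ5] = [16, 18, 16]
r7 m[R→φ4] = [0, 0, 0]
r7 m[K→φ3] = [2, 1, 2]
r7 m[K→φ7] = [19, 19, 19]
r7 m[B→φ0] = [5, 6, 9]
r7 m[B→φ6] = [15, 15, 14]
r7 m[P→φ2] = [0, 0, 0]
r7 m[D→φ1] = [0, 0, 0]
r8 m[φ0→J] = [17, 20, 20]
r8 m[φ0→Q] = [7, 8, 6]
r8 m[φ0→B] = [15, 15, 14]
r8 m[φ1→J] = [3, 1, 1]
r8 m[φ1→D] = [20, 21, 20]
r8 m[φ2→Q] = [5, 0, 5]
r8 m[φ2→P] = [20, 20, 23]
r8 m[φ3→Q] = [6, 7, 6]
r8 m[φ3→S] = [16, 18, 16]
r8 m[φ3→K] = [19, 19, 19]
r8 m[φ4→Q] = [3, 5, 4]
r8 m[φ4→R] = [20, 20, 20]
r8 m[φ5→S] = [4, 4, 5]
r8 m[φ6→B] = [5, 6, 9]
r8 m[φ7→K] = [2, 1, 2]
r8 m[J→φ0] = [3, 1, 1]
r8 m[J→φ1] = [17, 20, 20]
r8 m[Q→φ0] = [14, 12, 15]
r8 m[Q→φ2] = [16, 20, 16]
r8 m[Q→φ3] = [15, 13, 15]
r8 m[Q→φ4] = [18, 15, 17]
r8 m[S→φ3] = [4, 4, 5]
r8 m[S→φ5] = [16, 18, 16]
r8 m[R→φ4] = [0, 0, 0]
r8 m[K→φ3] = [2, 1, 2]
r8 m[K→φ7] = [19, 19, 19]
r8 m[B→φ0] = [5, 6, 9]
r8 m[B→φ6] = [15, 15, 14]
r8 m[P→φ2] = [0, 0, 0]
r8 m[D→φ1] = [0, 0, 0]
fixed point reached at round 8
b[S] = ⊗ incoming = [20, 22, 21]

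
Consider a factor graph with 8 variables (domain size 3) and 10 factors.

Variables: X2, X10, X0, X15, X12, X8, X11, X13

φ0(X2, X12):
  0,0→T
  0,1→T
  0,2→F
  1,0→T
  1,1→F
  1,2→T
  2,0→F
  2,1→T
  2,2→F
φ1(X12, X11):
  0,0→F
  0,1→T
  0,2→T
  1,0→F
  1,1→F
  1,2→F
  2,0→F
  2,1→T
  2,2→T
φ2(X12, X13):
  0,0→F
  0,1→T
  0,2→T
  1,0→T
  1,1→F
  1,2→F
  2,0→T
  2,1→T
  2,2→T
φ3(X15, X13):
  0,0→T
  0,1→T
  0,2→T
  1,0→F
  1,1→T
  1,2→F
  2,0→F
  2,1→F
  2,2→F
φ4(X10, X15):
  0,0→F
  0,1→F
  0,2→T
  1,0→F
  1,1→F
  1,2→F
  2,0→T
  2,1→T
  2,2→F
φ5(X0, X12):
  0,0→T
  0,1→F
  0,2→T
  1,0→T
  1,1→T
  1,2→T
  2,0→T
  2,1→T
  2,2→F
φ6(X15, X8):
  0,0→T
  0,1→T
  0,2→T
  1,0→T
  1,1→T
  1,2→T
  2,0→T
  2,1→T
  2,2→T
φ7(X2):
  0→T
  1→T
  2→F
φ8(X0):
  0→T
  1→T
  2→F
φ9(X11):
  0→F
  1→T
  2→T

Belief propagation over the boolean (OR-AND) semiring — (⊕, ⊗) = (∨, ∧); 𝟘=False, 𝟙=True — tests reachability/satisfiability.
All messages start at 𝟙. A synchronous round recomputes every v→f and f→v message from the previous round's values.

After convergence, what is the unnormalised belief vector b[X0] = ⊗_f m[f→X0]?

init: all messages = 𝟙 over 3 values
r1 m[φ0→X2] = [T, T, T]
r1 m[φ0→X12] = [T, T, T]
r1 m[φ1→X12] = [T, F, T]
r1 m[φ1→X11] = [F, T, T]
r1 m[φ2→X12] = [T, T, T]
r1 m[φ2→X13] = [T, T, T]
r1 m[φ3→X15] = [T, T, F]
r1 m[φ3→X13] = [T, T, T]
r1 m[φ4→X10] = [T, F, T]
r1 m[φ4→X15] = [T, T, T]
r1 m[φ5→X0] = [T, T, T]
r1 m[φ5→X12] = [T, T, T]
r1 m[φ6→X15] = [T, T, T]
r1 m[φ6→X8] = [T, T, T]
r1 m[φ7→X2] = [T, T, F]
r1 m[φ8→X0] = [T, T, F]
r1 m[φ9→X11] = [F, T, T]
r1 m[X2→φ0] = [T, T, T]
r1 m[X2→φ7] = [T, T, T]
r1 m[X10→φ4] = [T, T, T]
r1 m[X0→φ5] = [T, T, T]
r1 m[X0→φ8] = [T, T, T]
r1 m[X15→φ3] = [T, T, T]
r1 m[X15→φ4] = [T, T, T]
r1 m[X15→φ6] = [T, T, T]
r1 m[X12→φ0] = [T, T, T]
r1 m[X12→φ1] = [T, T, T]
r1 m[X12→φ2] = [T, T, T]
r1 m[X12→φ5] = [T, T, T]
r1 m[X8→φ6] = [T, T, T]
r1 m[X11→φ1] = [T, T, T]
r1 m[X11→φ9] = [T, T, T]
r1 m[X13→φ2] = [T, T, T]
r1 m[X13→φ3] = [T, T, T]
r2 m[φ0→X2] = [T, T, T]
r2 m[φ0→X12] = [T, T, T]
r2 m[φ1→X12] = [T, F, T]
r2 m[φ1→X11] = [F, T, T]
r2 m[φ2→X12] = [T, T, T]
r2 m[φ2→X13] = [T, T, T]
r2 m[φ3→X15] = [T, T, F]
r2 m[φ3→X13] = [T, T, T]
r2 m[φ4→X10] = [T, F, T]
r2 m[φ4→X15] = [T, T, T]
r2 m[φ5→X0] = [T, T, T]
r2 m[φ5→X12] = [T, T, T]
r2 m[φ6→X15] = [T, T, T]
r2 m[φ6→X8] = [T, T, T]
r2 m[φ7→X2] = [T, T, F]
r2 m[φ8→X0] = [T, T, F]
r2 m[φ9→X11] = [F, T, T]
r2 m[X2→φ0] = [T, T, F]
r2 m[X2→φ7] = [T, T, T]
r2 m[X10→φ4] = [T, T, T]
r2 m[X0→φ5] = [T, T, F]
r2 m[X0→φ8] = [T, T, T]
r2 m[X15→φ3] = [T, T, T]
r2 m[X15→φ4] = [T, T, F]
r2 m[X15→φ6] = [T, T, F]
r2 m[X12→φ0] = [T, F, T]
r2 m[X12→φ1] = [T, T, T]
r2 m[X12→φ2] = [T, F, T]
r2 m[X12→φ5] = [T, F, T]
r2 m[X8→φ6] = [T, T, T]
r2 m[X11→φ1] = [F, T, T]
r2 m[X11→φ9] = [F, T, T]
r2 m[X13→φ2] = [T, T, T]
r2 m[X13→φ3] = [T, T, T]
r3 m[φ0→X2] = [T, T, F]
r3 m[φ0→X12] = [T, T, T]
r3 m[φ1→X12] = [T, F, T]
r3 m[φ1→X11] = [F, T, T]
r3 m[φ2→X12] = [T, T, T]
r3 m[φ2→X13] = [T, T, T]
r3 m[φ3→X15] = [T, T, F]
r3 m[φ3→X13] = [T, T, T]
r3 m[φ4→X10] = [F, F, T]
r3 m[φ4→X15] = [T, T, T]
r3 m[φ5→X0] = [T, T, T]
r3 m[φ5→X12] = [T, T, T]
r3 m[φ6→X15] = [T, T, T]
r3 m[φ6→X8] = [T, T, T]
r3 m[φ7→X2] = [T, T, F]
r3 m[φ8→X0] = [T, T, F]
r3 m[φ9→X11] = [F, T, T]
r3 m[X2→φ0] = [T, T, F]
r3 m[X2→φ7] = [T, T, T]
r3 m[X10→φ4] = [T, T, T]
r3 m[X0→φ5] = [T, T, F]
r3 m[X0→φ8] = [T, T, T]
r3 m[X15→φ3] = [T, T, T]
r3 m[X15→φ4] = [T, T, F]
r3 m[X15→φ6] = [T, T, F]
r3 m[X12→φ0] = [T, F, T]
r3 m[X12→φ1] = [T, T, T]
r3 m[X12→φ2] = [T, F, T]
r3 m[X12→φ5] = [T, F, T]
r3 m[X8→φ6] = [T, T, T]
r3 m[X11→φ1] = [F, T, T]
r3 m[X11→φ9] = [F, T, T]
r3 m[X13→φ2] = [T, T, T]
r3 m[X13→φ3] = [T, T, T]
r4 m[φ0→X2] = [T, T, F]
r4 m[φ0→X12] = [T, T, T]
r4 m[φ1→X12] = [T, F, T]
r4 m[φ1→X11] = [F, T, T]
r4 m[φ2→X12] = [T, T, T]
r4 m[φ2→X13] = [T, T, T]
r4 m[φ3→X15] = [T, T, F]
r4 m[φ3→X13] = [T, T, T]
r4 m[φ4→X10] = [F, F, T]
r4 m[φ4→X15] = [T, T, T]
r4 m[φ5→X0] = [T, T, T]
r4 m[φ5→X12] = [T, T, T]
r4 m[φ6→X15] = [T, T, T]
r4 m[φ6→X8] = [T, T, T]
r4 m[φ7→X2] = [T, T, F]
r4 m[φ8→X0] = [T, T, F]
r4 m[φ9→X11] = [F, T, T]
r4 m[X2→φ0] = [T, T, F]
r4 m[X2→φ7] = [T, T, F]
r4 m[X10→φ4] = [T, T, T]
r4 m[X0→φ5] = [T, T, F]
r4 m[X0→φ8] = [T, T, T]
r4 m[X15→φ3] = [T, T, T]
r4 m[X15→φ4] = [T, T, F]
r4 m[X15→φ6] = [T, T, F]
r4 m[X12→φ0] = [T, F, T]
r4 m[X12→φ1] = [T, T, T]
r4 m[X12→φ2] = [T, F, T]
r4 m[X12→φ5] = [T, F, T]
r4 m[X8→φ6] = [T, T, T]
r4 m[X11→φ1] = [F, T, T]
r4 m[X11→φ9] = [F, T, T]
r4 m[X13→φ2] = [T, T, T]
r4 m[X13→φ3] = [T, T, T]
r5 m[φ0→X2] = [T, T, F]
r5 m[φ0→X12] = [T, T, T]
r5 m[φ1→X12] = [T, F, T]
r5 m[φ1→X11] = [F, T, T]
r5 m[φ2→X12] = [T, T, T]
r5 m[φ2→X13] = [T, T, T]
r5 m[φ3→X15] = [T, T, F]
r5 m[φ3→X13] = [T, T, T]
r5 m[φ4→X10] = [F, F, T]
r5 m[φ4→X15] = [T, T, T]
r5 m[φ5→X0] = [T, T, T]
r5 m[φ5→X12] = [T, T, T]
r5 m[φ6→X15] = [T, T, T]
r5 m[φ6→X8] = [T, T, T]
r5 m[φ7→X2] = [T, T, F]
r5 m[φ8→X0] = [T, T, F]
r5 m[φ9→X11] = [F, T, T]
r5 m[X2→φ0] = [T, T, F]
r5 m[X2→φ7] = [T, T, F]
r5 m[X10→φ4] = [T, T, T]
r5 m[X0→φ5] = [T, T, F]
r5 m[X0→φ8] = [T, T, T]
r5 m[X15→φ3] = [T, T, T]
r5 m[X15→φ4] = [T, T, F]
r5 m[X15→φ6] = [T, T, F]
r5 m[X12→φ0] = [T, F, T]
r5 m[X12→φ1] = [T, T, T]
r5 m[X12→φ2] = [T, F, T]
r5 m[X12→φ5] = [T, F, T]
r5 m[X8→φ6] = [T, T, T]
r5 m[X11→φ1] = [F, T, T]
r5 m[X11→φ9] = [F, T, T]
r5 m[X13→φ2] = [T, T, T]
r5 m[X13→φ3] = [T, T, T]
fixed point reached at round 5
b[X0] = ⊗ incoming = [T, T, F]

b[X0] = [T, T, F]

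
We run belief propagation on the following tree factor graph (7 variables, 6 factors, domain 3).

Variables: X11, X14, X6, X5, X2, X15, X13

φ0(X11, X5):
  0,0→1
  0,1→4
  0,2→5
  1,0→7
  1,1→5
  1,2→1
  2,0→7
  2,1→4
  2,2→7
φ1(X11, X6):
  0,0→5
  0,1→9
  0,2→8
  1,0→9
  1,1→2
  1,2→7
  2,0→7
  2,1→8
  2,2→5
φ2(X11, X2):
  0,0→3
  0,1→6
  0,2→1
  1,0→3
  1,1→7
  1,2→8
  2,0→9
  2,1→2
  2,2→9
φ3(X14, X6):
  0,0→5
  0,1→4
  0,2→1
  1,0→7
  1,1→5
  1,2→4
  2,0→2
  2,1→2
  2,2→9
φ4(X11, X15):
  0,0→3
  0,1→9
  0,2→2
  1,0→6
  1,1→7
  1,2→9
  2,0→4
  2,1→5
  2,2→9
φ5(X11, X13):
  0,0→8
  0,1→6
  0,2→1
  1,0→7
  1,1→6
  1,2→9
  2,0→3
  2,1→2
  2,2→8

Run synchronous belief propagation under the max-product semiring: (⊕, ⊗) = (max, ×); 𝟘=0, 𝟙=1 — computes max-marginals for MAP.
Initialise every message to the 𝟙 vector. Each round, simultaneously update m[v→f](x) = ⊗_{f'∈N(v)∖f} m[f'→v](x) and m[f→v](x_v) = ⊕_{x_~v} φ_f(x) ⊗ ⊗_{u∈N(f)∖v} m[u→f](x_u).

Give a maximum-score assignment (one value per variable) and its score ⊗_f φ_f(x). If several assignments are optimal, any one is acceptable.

init: all messages = 𝟙 over 3 values
r1 m[φ0→X11] = [5, 7, 7]
r1 m[φ0→X5] = [7, 5, 7]
r1 m[φ1→X11] = [9, 9, 8]
r1 m[φ1→X6] = [9, 9, 8]
r1 m[φ2→X11] = [6, 8, 9]
r1 m[φ2→X2] = [9, 7, 9]
r1 m[φ3→X14] = [5, 7, 9]
r1 m[φ3→X6] = [7, 5, 9]
r1 m[φ4→X11] = [9, 9, 9]
r1 m[φ4→X15] = [6, 9, 9]
r1 m[φ5→X11] = [8, 9, 8]
r1 m[φ5→X13] = [8, 6, 9]
r1 m[X11→φ0] = [1, 1, 1]
r1 m[X11→φ1] = [1, 1, 1]
r1 m[X11→φ2] = [1, 1, 1]
r1 m[X11→φ4] = [1, 1, 1]
r1 m[X11→φ5] = [1, 1, 1]
r1 m[X14→φ3] = [1, 1, 1]
r1 m[X6→φ1] = [1, 1, 1]
r1 m[X6→φ3] = [1, 1, 1]
r1 m[X5→φ0] = [1, 1, 1]
r1 m[X2→φ2] = [1, 1, 1]
r1 m[X15→φ4] = [1, 1, 1]
r1 m[X13→φ5] = [1, 1, 1]
r2 m[φ0→X11] = [5, 7, 7]
r2 m[φ0→X5] = [7, 5, 7]
r2 m[φ1→X11] = [9, 9, 8]
r2 m[φ1→X6] = [9, 9, 8]
r2 m[φ2→X11] = [6, 8, 9]
r2 m[φ2→X2] = [9, 7, 9]
r2 m[φ3→X14] = [5, 7, 9]
r2 m[φ3→X6] = [7, 5, 9]
r2 m[φ4→X11] = [9, 9, 9]
r2 m[φ4→X15] = [6, 9, 9]
r2 m[φ5→X11] = [8, 9, 8]
r2 m[φ5→X13] = [8, 6, 9]
r2 m[X11→φ0] = [3888, 5832, 5184]
r2 m[X11→φ1] = [2160, 4536, 4536]
r2 m[X11→φ2] = [3240, 5103, 4032]
r2 m[X11→φ4] = [2160, 4536, 4032]
r2 m[X11→φ5] = [2430, 4536, 4536]
r2 m[X14→φ3] = [1, 1, 1]
r2 m[X6→φ1] = [7, 5, 9]
r2 m[X6→φ3] = [9, 9, 8]
r2 m[X5→φ0] = [1, 1, 1]
r2 m[X2→φ2] = [1, 1, 1]
r2 m[X15→φ4] = [1, 1, 1]
r2 m[X13→φ5] = [1, 1, 1]
r3 m[φ0→X11] = [5, 7, 7]
r3 m[φ0→X5] = [40824, 29160, 36288]
r3 m[φ1→X11] = [72, 63, 49]
r3 m[φ1→X6] = [40824, 36288, 31752]
r3 m[φ2→X11] = [6, 8, 9]
r3 m[φ2→X2] = [36288, 35721, 40824]
r3 m[φ3→X14] = [45, 63, 72]
r3 m[φ3→X6] = [7, 5, 9]
r3 m[φ4→X11] = [9, 9, 9]
r3 m[φ4→X15] = [27216, 31752, 40824]
r3 m[φ5→X11] = [8, 9, 8]
r3 m[φ5→X13] = [31752, 27216, 40824]
r3 m[X11→φ0] = [3888, 5832, 5184]
r3 m[X11→φ1] = [2160, 4536, 4536]
r3 m[X11→φ2] = [3240, 5103, 4032]
r3 m[X11→φ4] = [2160, 4536, 4032]
r3 m[X11→φ5] = [2430, 4536, 4536]
r3 m[X14→φ3] = [1, 1, 1]
r3 m[X6→φ1] = [7, 5, 9]
r3 m[X6→φ3] = [9, 9, 8]
r3 m[X5→φ0] = [1, 1, 1]
r3 m[X2→φ2] = [1, 1, 1]
r3 m[X15→φ4] = [1, 1, 1]
r3 m[X13→φ5] = [1, 1, 1]
r4 m[φ0→X11] = [5, 7, 7]
r4 m[φ0→X5] = [40824, 29160, 36288]
r4 m[φ1→X11] = [72, 63, 49]
r4 m[φ1→X6] = [40824, 36288, 31752]
r4 m[φ2→X11] = [6, 8, 9]
r4 m[φ2→X2] = [36288, 35721, 40824]
r4 m[φ3→X14] = [45, 63, 72]
r4 m[φ3→X6] = [7, 5, 9]
r4 m[φ4→X11] = [9, 9, 9]
r4 m[φ4→X15] = [27216, 31752, 40824]
r4 m[φ5→X11] = [8, 9, 8]
r4 m[φ5→X13] = [31752, 27216, 40824]
r4 m[X11→φ0] = [31104, 40824, 31752]
r4 m[X11→φ1] = [2160, 4536, 4536]
r4 m[X11→φ2] = [25920, 35721, 24696]
r4 m[X11→φ4] = [17280, 31752, 24696]
r4 m[X11→φ5] = [19440, 31752, 27783]
r4 m[X14→φ3] = [1, 1, 1]
r4 m[X6→φ1] = [7, 5, 9]
r4 m[X6→φ3] = [40824, 36288, 31752]
r4 m[X5→φ0] = [1, 1, 1]
r4 m[X2→φ2] = [1, 1, 1]
r4 m[X15→φ4] = [1, 1, 1]
r4 m[X13→φ5] = [1, 1, 1]
r5 m[φ0→X11] = [5, 7, 7]
r5 m[φ0→X5] = [285768, 204120, 222264]
r5 m[φ1→X11] = [72, 63, 49]
r5 m[φ1→X6] = [40824, 36288, 31752]
r5 m[φ2→X11] = [6, 8, 9]
r5 m[φ2→X2] = [222264, 250047, 285768]
r5 m[φ3→X14] = [204120, 285768, 285768]
r5 m[φ3→X6] = [7, 5, 9]
r5 m[φ4→X11] = [9, 9, 9]
r5 m[φ4→X15] = [190512, 222264, 285768]
r5 m[φ5→X11] = [8, 9, 8]
r5 m[φ5→X13] = [222264, 190512, 285768]
r5 m[X11→φ0] = [31104, 40824, 31752]
r5 m[X11→φ1] = [2160, 4536, 4536]
r5 m[X11→φ2] = [25920, 35721, 24696]
r5 m[X11→φ4] = [17280, 31752, 24696]
r5 m[X11→φ5] = [19440, 31752, 27783]
r5 m[X14→φ3] = [1, 1, 1]
r5 m[X6→φ1] = [7, 5, 9]
r5 m[X6→φ3] = [40824, 36288, 31752]
r5 m[X5→φ0] = [1, 1, 1]
r5 m[X2→φ2] = [1, 1, 1]
r5 m[X15→φ4] = [1, 1, 1]
r5 m[X13→φ5] = [1, 1, 1]
r6 m[φ0→X11] = [5, 7, 7]
r6 m[φ0→X5] = [285768, 204120, 222264]
r6 m[φ1→X11] = [72, 63, 49]
r6 m[φ1→X6] = [40824, 36288, 31752]
r6 m[φ2→X11] = [6, 8, 9]
r6 m[φ2→X2] = [222264, 250047, 285768]
r6 m[φ3→X14] = [204120, 285768, 285768]
r6 m[φ3→X6] = [7, 5, 9]
r6 m[φ4→X11] = [9, 9, 9]
r6 m[φ4→X15] = [190512, 222264, 285768]
r6 m[φ5→X11] = [8, 9, 8]
r6 m[φ5→X13] = [222264, 190512, 285768]
r6 m[X11→φ0] = [31104, 40824, 31752]
r6 m[X11→φ1] = [2160, 4536, 4536]
r6 m[X11→φ2] = [25920, 35721, 24696]
r6 m[X11→φ4] = [17280, 31752, 24696]
r6 m[X11→φ5] = [19440, 31752, 27783]
r6 m[X14→φ3] = [1, 1, 1]
r6 m[X6→φ1] = [7, 5, 9]
r6 m[X6→φ3] = [40824, 36288, 31752]
r6 m[X5→φ0] = [1, 1, 1]
r6 m[X2→φ2] = [1, 1, 1]
r6 m[X15→φ4] = [1, 1, 1]
r6 m[X13→φ5] = [1, 1, 1]
fixed point reached at round 6
traceback from X11: (X11=1, X14=1, X6=0, X5=0, X2=2, X15=2, X13=2), score=285768

assignment: (X11=1, X14=1, X6=0, X5=0, X2=2, X15=2, X13=2); score = 285768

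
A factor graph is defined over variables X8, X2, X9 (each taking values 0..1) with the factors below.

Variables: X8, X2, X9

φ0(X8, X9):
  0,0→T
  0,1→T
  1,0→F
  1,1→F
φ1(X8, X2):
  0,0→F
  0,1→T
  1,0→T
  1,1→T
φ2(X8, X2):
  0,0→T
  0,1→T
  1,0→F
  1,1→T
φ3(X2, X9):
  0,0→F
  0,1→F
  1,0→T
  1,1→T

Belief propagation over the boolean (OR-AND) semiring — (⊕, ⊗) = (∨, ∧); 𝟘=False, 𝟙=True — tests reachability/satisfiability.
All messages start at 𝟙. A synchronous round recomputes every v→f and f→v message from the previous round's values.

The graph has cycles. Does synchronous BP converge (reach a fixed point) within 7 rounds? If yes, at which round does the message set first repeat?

CONVERGED at round 5

init: all messages = 𝟙 over 2 values
r1 m[φ0→X8] = [T, F]
r1 m[φ0→X9] = [T, T]
r1 m[φ1→X8] = [T, T]
r1 m[φ1→X2] = [T, T]
r1 m[φ2→X8] = [T, T]
r1 m[φ2→X2] = [T, T]
r1 m[φ3→X2] = [F, T]
r1 m[φ3→X9] = [T, T]
r1 m[X8→φ0] = [T, T]
r1 m[X8→φ1] = [T, T]
r1 m[X8→φ2] = [T, T]
r1 m[X2→φ1] = [T, T]
r1 m[X2→φ2] = [T, T]
r1 m[X2→φ3] = [T, T]
r1 m[X9→φ0] = [T, T]
r1 m[X9→φ3] = [T, T]
r2 m[φ0→X8] = [T, F]
r2 m[φ0→X9] = [T, T]
r2 m[φ1→X8] = [T, T]
r2 m[φ1→X2] = [T, T]
r2 m[φ2→X8] = [T, T]
r2 m[φ2→X2] = [T, T]
r2 m[φ3→X2] = [F, T]
r2 m[φ3→X9] = [T, T]
r2 m[X8→φ0] = [T, T]
r2 m[X8→φ1] = [T, F]
r2 m[X8→φ2] = [T, F]
r2 m[X2→φ1] = [F, T]
r2 m[X2→φ2] = [F, T]
r2 m[X2→φ3] = [T, T]
r2 m[X9→φ0] = [T, T]
r2 m[X9→φ3] = [T, T]
r3 m[φ0→X8] = [T, F]
r3 m[φ0→X9] = [T, T]
r3 m[φ1→X8] = [T, T]
r3 m[φ1→X2] = [F, T]
r3 m[φ2→X8] = [T, T]
r3 m[φ2→X2] = [T, T]
r3 m[φ3→X2] = [F, T]
r3 m[φ3→X9] = [T, T]
r3 m[X8→φ0] = [T, T]
r3 m[X8→φ1] = [T, F]
r3 m[X8→φ2] = [T, F]
r3 m[X2→φ1] = [F, T]
r3 m[X2→φ2] = [F, T]
r3 m[X2→φ3] = [T, T]
r3 m[X9→φ0] = [T, T]
r3 m[X9→φ3] = [T, T]
r4 m[φ0→X8] = [T, F]
r4 m[φ0→X9] = [T, T]
r4 m[φ1→X8] = [T, T]
r4 m[φ1→X2] = [F, T]
r4 m[φ2→X8] = [T, T]
r4 m[φ2→X2] = [T, T]
r4 m[φ3→X2] = [F, T]
r4 m[φ3→X9] = [T, T]
r4 m[X8→φ0] = [T, T]
r4 m[X8→φ1] = [T, F]
r4 m[X8→φ2] = [T, F]
r4 m[X2→φ1] = [F, T]
r4 m[X2→φ2] = [F, T]
r4 m[X2→φ3] = [F, T]
r4 m[X9→φ0] = [T, T]
r4 m[X9→φ3] = [T, T]
r5 m[φ0→X8] = [T, F]
r5 m[φ0→X9] = [T, T]
r5 m[φ1→X8] = [T, T]
r5 m[φ1→X2] = [F, T]
r5 m[φ2→X8] = [T, T]
r5 m[φ2→X2] = [T, T]
r5 m[φ3→X2] = [F, T]
r5 m[φ3→X9] = [T, T]
r5 m[X8→φ0] = [T, T]
r5 m[X8→φ1] = [T, F]
r5 m[X8→φ2] = [T, F]
r5 m[X2→φ1] = [F, T]
r5 m[X2→φ2] = [F, T]
r5 m[X2→φ3] = [F, T]
r5 m[X9→φ0] = [T, T]
r5 m[X9→φ3] = [T, T]
fixed point reached at round 5
messages reach a fixed point at round 5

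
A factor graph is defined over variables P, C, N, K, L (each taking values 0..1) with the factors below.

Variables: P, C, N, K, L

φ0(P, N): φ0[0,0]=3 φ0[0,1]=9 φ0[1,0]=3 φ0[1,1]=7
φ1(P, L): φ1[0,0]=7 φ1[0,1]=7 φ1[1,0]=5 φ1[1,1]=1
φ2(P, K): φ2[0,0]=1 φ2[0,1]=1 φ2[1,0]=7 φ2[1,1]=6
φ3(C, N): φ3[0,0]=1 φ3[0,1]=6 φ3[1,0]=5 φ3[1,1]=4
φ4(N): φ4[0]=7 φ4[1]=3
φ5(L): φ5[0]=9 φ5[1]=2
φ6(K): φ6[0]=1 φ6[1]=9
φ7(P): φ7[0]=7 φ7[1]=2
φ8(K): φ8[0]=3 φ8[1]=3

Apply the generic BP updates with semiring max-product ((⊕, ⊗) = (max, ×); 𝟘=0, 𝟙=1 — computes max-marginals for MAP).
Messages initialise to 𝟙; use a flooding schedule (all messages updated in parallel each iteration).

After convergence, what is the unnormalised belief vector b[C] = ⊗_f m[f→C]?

init: all messages = 𝟙 over 2 values
r1 m[φ0→P] = [9, 7]
r1 m[φ0→N] = [3, 9]
r1 m[φ1→P] = [7, 5]
r1 m[φ1→L] = [7, 7]
r1 m[φ2→P] = [1, 7]
r1 m[φ2→K] = [7, 6]
r1 m[φ3→C] = [6, 5]
r1 m[φ3→N] = [5, 6]
r1 m[φ4→N] = [7, 3]
r1 m[φ5→L] = [9, 2]
r1 m[φ6→K] = [1, 9]
r1 m[φ7→P] = [7, 2]
r1 m[φ8→K] = [3, 3]
r1 m[P→φ0] = [1, 1]
r1 m[P→φ1] = [1, 1]
r1 m[P→φ2] = [1, 1]
r1 m[P→φ7] = [1, 1]
r1 m[C→φ3] = [1, 1]
r1 m[N→φ0] = [1, 1]
r1 m[N→φ3] = [1, 1]
r1 m[N→φ4] = [1, 1]
r1 m[K→φ2] = [1, 1]
r1 m[K→φ6] = [1, 1]
r1 m[K→φ8] = [1, 1]
r1 m[L→φ1] = [1, 1]
r1 m[L→φ5] = [1, 1]
r2 m[φ0→P] = [9, 7]
r2 m[φ0→N] = [3, 9]
r2 m[φ1→P] = [7, 5]
r2 m[φ1→L] = [7, 7]
r2 m[φ2→P] = [1, 7]
r2 m[φ2→K] = [7, 6]
r2 m[φ3→C] = [6, 5]
r2 m[φ3→N] = [5, 6]
r2 m[φ4→N] = [7, 3]
r2 m[φ5→L] = [9, 2]
r2 m[φ6→K] = [1, 9]
r2 m[φ7→P] = [7, 2]
r2 m[φ8→K] = [3, 3]
r2 m[P→φ0] = [49, 70]
r2 m[P→φ1] = [63, 98]
r2 m[P→φ2] = [441, 70]
r2 m[P→φ7] = [63, 245]
r2 m[C→φ3] = [1, 1]
r2 m[N→φ0] = [35, 18]
r2 m[N→φ3] = [21, 27]
r2 m[N→φ4] = [15, 54]
r2 m[K→φ2] = [3, 27]
r2 m[K→φ6] = [21, 18]
r2 m[K→φ8] = [7, 54]
r2 m[L→φ1] = [9, 2]
r2 m[L→φ5] = [7, 7]
r3 m[φ0→P] = [162, 126]
r3 m[φ0→N] = [210, 490]
r3 m[φ1→P] = [63, 45]
r3 m[φ1→L] = [490, 441]
r3 m[φ2→P] = [27, 162]
r3 m[φ2→K] = [490, 441]
r3 m[φ3→C] = [162, 108]
r3 m[φ3→N] = [5, 6]
r3 m[φ4→N] = [7, 3]
r3 m[φ5→L] = [9, 2]
r3 m[φ6→K] = [1, 9]
r3 m[φ7→P] = [7, 2]
r3 m[φ8→K] = [3, 3]
r3 m[P→φ0] = [49, 70]
r3 m[P→φ1] = [63, 98]
r3 m[P→φ2] = [441, 70]
r3 m[P→φ7] = [63, 245]
r3 m[C→φ3] = [1, 1]
r3 m[N→φ0] = [35, 18]
r3 m[N→φ3] = [21, 27]
r3 m[N→φ4] = [15, 54]
r3 m[K→φ2] = [3, 27]
r3 m[K→φ6] = [21, 18]
r3 m[K→φ8] = [7, 54]
r3 m[L→φ1] = [9, 2]
r3 m[L→φ5] = [7, 7]
r4 m[φ0→P] = [162, 126]
r4 m[φ0→N] = [210, 490]
r4 m[φ1→P] = [63, 45]
r4 m[φ1→L] = [490, 441]
r4 m[φ2→P] = [27, 162]
r4 m[φ2→K] = [490, 441]
r4 m[φ3→C] = [162, 108]
r4 m[φ3→N] = [5, 6]
r4 m[φ4→N] = [7, 3]
r4 m[φ5→L] = [9, 2]
r4 m[φ6→K] = [1, 9]
r4 m[φ7→P] = [7, 2]
r4 m[φ8→K] = [3, 3]
r4 m[P→φ0] = [11907, 14580]
r4 m[P→φ1] = [30618, 40824]
r4 m[P→φ2] = [71442, 11340]
r4 m[P→φ7] = [275562, 918540]
r4 m[C→φ3] = [1, 1]
r4 m[N→φ0] = [35, 18]
r4 m[N→φ3] = [1470, 1470]
r4 m[N→φ4] = [1050, 2940]
r4 m[K→φ2] = [3, 27]
r4 m[K→φ6] = [1470, 1323]
r4 m[K→φ8] = [490, 3969]
r4 m[L→φ1] = [9, 2]
r4 m[L→φ5] = [490, 441]
r5 m[φ0→P] = [162, 126]
r5 m[φ0→N] = [43740, 107163]
r5 m[φ1→P] = [63, 45]
r5 m[φ1→L] = [214326, 214326]
r5 m[φ2→P] = [27, 162]
r5 m[φ2→K] = [79380, 71442]
r5 m[φ3→C] = [8820, 7350]
r5 m[φ3→N] = [5, 6]
r5 m[φ4→N] = [7, 3]
r5 m[φ5→L] = [9, 2]
r5 m[φ6→K] = [1, 9]
r5 m[φ7→P] = [7, 2]
r5 m[φ8→K] = [3, 3]
r5 m[P→φ0] = [11907, 14580]
r5 m[P→φ1] = [30618, 40824]
r5 m[P→φ2] = [71442, 11340]
r5 m[P→φ7] = [275562, 918540]
r5 m[C→φ3] = [1, 1]
r5 m[N→φ0] = [35, 18]
r5 m[N→φ3] = [1470, 1470]
r5 m[N→φ4] = [1050, 2940]
r5 m[K→φ2] = [3, 27]
r5 m[K→φ6] = [1470, 1323]
r5 m[K→φ8] = [490, 3969]
r5 m[L→φ1] = [9, 2]
r5 m[L→φ5] = [490, 441]
r6 m[φ0→P] = [162, 126]
r6 m[φ0→N] = [43740, 107163]
r6 m[φ1→P] = [63, 45]
r6 m[φ1→L] = [214326, 214326]
r6 m[φ2→P] = [27, 162]
r6 m[φ2→K] = [79380, 71442]
r6 m[φ3→C] = [8820, 7350]
r6 m[φ3→N] = [5, 6]
r6 m[φ4→N] = [7, 3]
r6 m[φ5→L] = [9, 2]
r6 m[φ6→K] = [1, 9]
r6 m[φ7→P] = [7, 2]
r6 m[φ8→K] = [3, 3]
r6 m[P→φ0] = [11907, 14580]
r6 m[P→φ1] = [30618, 40824]
r6 m[P→φ2] = [71442, 11340]
r6 m[P→φ7] = [275562, 918540]
r6 m[C→φ3] = [1, 1]
r6 m[N→φ0] = [35, 18]
r6 m[N→φ3] = [306180, 321489]
r6 m[N→φ4] = [218700, 642978]
r6 m[K→φ2] = [3, 27]
r6 m[K→φ6] = [238140, 214326]
r6 m[K→φ8] = [79380, 642978]
r6 m[L→φ1] = [9, 2]
r6 m[L→φ5] = [214326, 214326]
r7 m[φ0→P] = [162, 126]
r7 m[φ0→N] = [43740, 107163]
r7 m[φ1→P] = [63, 45]
r7 m[φ1→L] = [214326, 214326]
r7 m[φ2→P] = [27, 162]
r7 m[φ2→K] = [79380, 71442]
r7 m[φ3→C] = [1928934, 1530900]
r7 m[φ3→N] = [5, 6]
r7 m[φ4→N] = [7, 3]
r7 m[φ5→L] = [9, 2]
r7 m[φ6→K] = [1, 9]
r7 m[φ7→P] = [7, 2]
r7 m[φ8→K] = [3, 3]
r7 m[P→φ0] = [11907, 14580]
r7 m[P→φ1] = [30618, 40824]
r7 m[P→φ2] = [71442, 11340]
r7 m[P→φ7] = [275562, 918540]
r7 m[C→φ3] = [1, 1]
r7 m[N→φ0] = [35, 18]
r7 m[N→φ3] = [306180, 321489]
r7 m[N→φ4] = [218700, 642978]
r7 m[K→φ2] = [3, 27]
r7 m[K→φ6] = [238140, 214326]
r7 m[K→φ8] = [79380, 642978]
r7 m[L→φ1] = [9, 2]
r7 m[L→φ5] = [214326, 214326]
r8 m[φ0→P] = [162, 126]
r8 m[φ0→N] = [43740, 107163]
r8 m[φ1→P] = [63, 45]
r8 m[φ1→L] = [214326, 214326]
r8 m[φ2→P] = [27, 162]
r8 m[φ2→K] = [79380, 71442]
r8 m[φ3→C] = [1928934, 1530900]
r8 m[φ3→N] = [5, 6]
r8 m[φ4→N] = [7, 3]
r8 m[φ5→L] = [9, 2]
r8 m[φ6→K] = [1, 9]
r8 m[φ7→P] = [7, 2]
r8 m[φ8→K] = [3, 3]
r8 m[P→φ0] = [11907, 14580]
r8 m[P→φ1] = [30618, 40824]
r8 m[P→φ2] = [71442, 11340]
r8 m[P→φ7] = [275562, 918540]
r8 m[C→φ3] = [1, 1]
r8 m[N→φ0] = [35, 18]
r8 m[N→φ3] = [306180, 321489]
r8 m[N→φ4] = [218700, 642978]
r8 m[K→φ2] = [3, 27]
r8 m[K→φ6] = [238140, 214326]
r8 m[K→φ8] = [79380, 642978]
r8 m[L→φ1] = [9, 2]
r8 m[L→φ5] = [214326, 214326]
fixed point reached at round 8
b[C] = ⊗ incoming = [1928934, 1530900]

b[C] = [1928934, 1530900]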